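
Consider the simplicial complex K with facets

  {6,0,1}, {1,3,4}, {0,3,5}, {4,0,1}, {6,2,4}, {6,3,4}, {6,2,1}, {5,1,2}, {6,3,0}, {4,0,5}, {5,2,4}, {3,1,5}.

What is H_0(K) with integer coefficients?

H_0 ≅ Z.

K has 7 vertices, 18 edges, 12 triangles.
rank ∂_0 = 0, rank ∂_1 = 6 ⇒ b_0 = 7 − 0 − 6 = 1; all invariant factors of ∂_1 are 1 so no torsion. So H_0 = Z.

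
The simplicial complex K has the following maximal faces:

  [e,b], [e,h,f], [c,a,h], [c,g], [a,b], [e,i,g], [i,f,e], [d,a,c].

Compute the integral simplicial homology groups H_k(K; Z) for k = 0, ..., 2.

H_0 = Z,  H_1 = Z^2,  H_2 = 0.

Order the vertices as a < b < c < d < e < f < g < h < i. Listing each simplex with vertices in this order, K has dimension 2 with simplices:

  0-simplices (9): a, b, c, d, e, f, g, h, i
  1-simplices (15): ab, ac, ad, ah, be, cd, cg, ch, ef, eg, eh, ei, fh, fi, gi
  2-simplices (5): acd, ach, efh, efi, egi

giving chain groups C_0 ≅ Z^9, C_1 ≅ Z^15, C_2 ≅ Z^5.

The boundary map ∂_1: C_1 → C_0 sends each edge [p,q] (with p < q) to q − p. For instance
  ∂ab = b − a.
The 9×15 boundary matrix has rank 8 and Smith normal form diag(1,1,1,1,1,1,1,1).

The boundary map ∂_2: C_2 → C_1 maps a triangle to the signed sum of its edges. For instance
  ∂egi = gi − ei + eg,
  ∂ach = ch − ah + ac.
As a 15×5 matrix over Z this has rank 5, with invariant factors (1,1,1,1,1).

From H_k ≅ ker(∂_k) / im(∂_{k+1}) we obtain:

  H_0: rank C_0 − rank ∂_1 = 9 − 8 = 1, and the invariant factors of ∂_1 are all 1, so H_0 = Z.
  H_1: rank ker ∂_1 − rank ∂_2 = (15 − 8) − 5 = 2, and the invariant factors of ∂_2 are all 1, so H_1 = Z^2.
  H_2: rank ker ∂_2 − rank ∂_3 = (5 − 5) − 0 = 0, and there is no ∂_3, so H_2 = 0.

As a check, the Euler characteristic is 9 − 15 + 5 = -1, which agrees with 1 − 2 + 0 = -1.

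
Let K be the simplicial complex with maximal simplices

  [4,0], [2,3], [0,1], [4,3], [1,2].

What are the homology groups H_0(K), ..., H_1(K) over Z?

H_0 = Z,  H_1 = Z.

Fix the vertex order 0 < 1 < 2 < 3 < 4 and write every simplex with vertices in increasing order. Then dim K = 1 and the simplices of K are:

  0-simplices (5): [0], [1], [2], [3], [4]
  1-simplices (5): [0,1], [0,4], [1,2], [2,3], [3,4]

so the chain groups are C_0 ≅ Z^5, C_1 ≅ Z^5.

The boundary map ∂_1: C_1 → C_0 maps an edge to its endpoints' difference, ∂[p,q] = q − p. For instance
  ∂[0,4] = [4] − [0].
As a 5×5 matrix over Z this has rank 4, with invariant factors (1,1,1,1).

Computing H_k = (kernel of ∂_k) / (image of ∂_{k+1}):

  H_0: rank C_0 − rank ∂_1 = 5 − 4 = 1, and the invariant factors of ∂_1 are all 1, so H_0 = Z.
  H_1: rank ker ∂_1 − rank ∂_2 = (5 − 4) − 0 = 1, and there is no ∂_2, so H_1 = Z.

As a check, the Euler characteristic is 5 − 5 = 0, which agrees with 1 − 1 = 0.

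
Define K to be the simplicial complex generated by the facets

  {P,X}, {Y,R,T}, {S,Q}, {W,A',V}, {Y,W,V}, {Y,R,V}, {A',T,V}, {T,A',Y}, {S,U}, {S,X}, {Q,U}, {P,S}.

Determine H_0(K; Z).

H_0 ≅ Z^2.

Fix the vertex order P < Q < R < S < T < U < V < W < X < Y < A' and write every simplex with vertices in increasing order. Then dim K = 2 and the simplices of K are:

  0-simplices (11): [P], [Q], [R], [S], [T], [U], [V], [W], [X], [Y], [A']
  1-simplices (18): [P,S], [P,X], [Q,S], [Q,U], [R,T], [R,V], [R,Y], [S,U], [S,X], [T,V], [T,Y], [T,A'], [V,W], [V,Y], [V,A'], [W,Y], [W,A'], [Y,A']
  2-simplices (6): [R,T,Y], [R,V,Y], [T,V,A'], [T,Y,A'], [V,W,Y], [V,W,A']

Hence C_0 ≅ Z^11, C_1 ≅ Z^18, C_2 ≅ Z^6.

∂_1: C_1 → C_0 maps an edge to its endpoints' difference, ∂[p,q] = q − p.
This gives a 11×18 integer matrix of rank 9; reducing to Smith normal form yields diagonal entries (1,1,1,1,1,1,1,1,1).

∂_2: C_2 → C_1 maps a triangle to the signed sum of its edges. For instance
  ∂[T,Y,A'] = [Y,A'] − [T,A'] + [T,Y],
  ∂[V,W,A'] = [W,A'] − [V,A'] + [V,W].
The resulting 18×6 matrix has rank 6, and its Smith normal form has invariant factors (1,1,1,1,1,1).

From H_k ≅ ker(∂_k) / im(∂_{k+1}) we obtain:

  H_0: rank C_0 − rank ∂_1 = 11 − 9 = 2, and the invariant factors of ∂_1 are all 1, so H_0 = Z^2.

(K is a triangulation of the disjoint union of the cylinder S^1 x I and a wedge of 2 circles.)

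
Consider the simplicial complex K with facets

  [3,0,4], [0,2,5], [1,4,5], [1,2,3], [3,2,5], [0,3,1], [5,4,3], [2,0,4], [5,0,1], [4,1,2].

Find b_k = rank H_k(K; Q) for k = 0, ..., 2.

Order the vertices as 0 < 1 < 2 < 3 < 4 < 5. Listing each simplex with vertices in this order, K has dimension 2 with simplices:

  0-simplices (6): [0], [1], [2], [3], [4], [5]
  1-simplices (15): [0,1], [0,2], [0,3], [0,4], [0,5], [1,2], [1,3], [1,4], [1,5], [2,3], [2,4], [2,5], [3,4], [3,5], [4,5]
  2-simplices (10): [0,1,3], [0,1,5], [0,2,4], [0,2,5], [0,3,4], [1,2,3], [1,2,4], [1,4,5], [2,3,5], [3,4,5]

so the chain groups are C_0 ≅ Z^6, C_1 ≅ Z^15, C_2 ≅ Z^10.

The boundary map ∂_1: C_1 → C_0 sends each edge [p,q] (with p < q) to q − p. For instance
  ∂[0,5] = [5] − [0].
This gives a 6×15 integer matrix of rank 5; reducing to Smith normal form yields diagonal entries (1,1,1,1,1).

∂_2: C_2 → C_1 sends each 2-simplex [p,q,r] to [q,r] − [p,r] + [p,q]. For instance
  ∂[0,2,4] = [2,4] − [0,4] + [0,2],
  ∂[0,2,5] = [2,5] − [0,5] + [0,2].
As a 15×10 matrix over Z this has rank 10, with invariant factors (1,1,1,1,1,1,1,1,1,2).

Now H_k = ker ∂_k / im ∂_{k+1}, so:

  H_0: rank C_0 − rank ∂_1 = 6 − 5 = 1, and the invariant factors of ∂_1 are all 1, so H_0 ≅ Z.
  H_1: rank ker ∂_1 − rank ∂_2 = (15 − 5) − 10 = 0, and ∂_2 has invariant factor 2 > 1, so H_1 ≅ Z/2.
  H_2: rank ker ∂_2 − rank ∂_3 = (10 − 10) − 0 = 0, and there is no ∂_3, so H_2 ≅ 0.

Hence the Betti numbers are b_0 = 1, b_1 = 0, b_2 = 0.

b_0 = 1, b_1 = 0, b_2 = 0.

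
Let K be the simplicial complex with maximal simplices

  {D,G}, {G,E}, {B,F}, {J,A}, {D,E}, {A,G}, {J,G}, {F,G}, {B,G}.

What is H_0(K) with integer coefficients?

H_0 = Z.

Take the total order A < B < D < E < F < G < J on the vertex set. Then K (dimension 1) consists of the simplices:

  0-simplices (7): A, B, D, E, F, G, J
  1-simplices (9): AG, AJ, BF, BG, DE, DG, EG, FG, GJ

so the chain groups are C_0 ≅ Z^7, C_1 ≅ Z^9.

Boundary ∂_1: C_1 → C_0 sends each edge [p,q] (with p < q) to q − p. For instance
  ∂BF = F − B.
The 7×9 boundary matrix has rank 6 and Smith normal form diag(1,1,1,1,1,1).

Computing H_k = (kernel of ∂_k) / (image of ∂_{k+1}):

  H_0: rank C_0 − rank ∂_1 = 7 − 6 = 1, and the invariant factors of ∂_1 are all 1, so H_0 ≅ Z.

(K is a triangulation of a wedge of 3 circles.)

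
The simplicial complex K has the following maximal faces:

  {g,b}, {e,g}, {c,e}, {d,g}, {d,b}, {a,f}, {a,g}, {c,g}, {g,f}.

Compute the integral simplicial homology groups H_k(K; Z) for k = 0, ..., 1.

Take the total order a < b < c < d < e < f < g on the vertex set. Then K (dimension 1) consists of the simplices:

  0-simplices (7): a, b, c, d, e, f, g
  1-simplices (9): af, ag, bd, bg, ce, cg, dg, eg, fg

so the chain groups are C_0 ≅ Z^7, C_1 ≅ Z^9.

Boundary ∂_1: C_1 → C_0 sends each edge [p,q] (with p < q) to q − p. For instance
  ∂bd = d − b.
As a 7×9 matrix over Z this has rank 6, with invariant factors (1,1,1,1,1,1).

From H_k ≅ ker(∂_k) / im(∂_{k+1}) we obtain:

  H_0: rank C_0 − rank ∂_1 = 7 − 6 = 1, and the invariant factors of ∂_1 are all 1, so H_0 ≅ Z.
  H_1: rank ker ∂_1 − rank ∂_2 = (9 − 6) − 0 = 3, and there is no ∂_2, so H_1 ≅ Z^3.

(K is a triangulation of a wedge of 3 circles.)

H_0 ≅ Z,  H_1 ≅ Z^3.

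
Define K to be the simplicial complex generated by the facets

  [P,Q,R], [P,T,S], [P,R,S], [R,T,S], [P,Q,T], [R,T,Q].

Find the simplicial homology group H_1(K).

Take the total order P < Q < R < S < T on the vertex set. Then K (dimension 2) consists of the simplices:

  0-simplices (5): P, Q, R, S, T
  1-simplices (9): PQ, PR, PS, PT, QR, QT, RS, RT, ST
  2-simplices (6): PQR, PQT, PRS, PST, QRT, RST

giving chain groups C_0 ≅ Z^5, C_1 ≅ Z^9, C_2 ≅ Z^6.

Boundary ∂_1: C_1 → C_0 sends each edge [p,q] (with p < q) to q − p.
The 5×9 boundary matrix has rank 4 and Smith normal form diag(1,1,1,1).

∂_2: C_2 → C_1 sends each 2-simplex [p,q,r] to [q,r] − [p,r] + [p,q]. For instance
  ∂PRS = RS − PS + PR,
  ∂RST = ST − RT + RS.
The 9×6 boundary matrix has rank 5 and Smith normal form diag(1,1,1,1,1).

From H_k ≅ ker(∂_k) / im(∂_{k+1}) we obtain:

  H_1: rank ker ∂_1 − rank ∂_2 = (9 − 4) − 5 = 0, and the invariant factors of ∂_2 are all 1, so H_1 ≅ 0.

(K is a triangulation of the 2-sphere S^2.)

H_1 ≅ 0.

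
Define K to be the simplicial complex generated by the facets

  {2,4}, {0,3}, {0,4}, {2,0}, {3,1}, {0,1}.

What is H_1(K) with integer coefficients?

H_1 = Z^2.

Take the total order 0 < 1 < 2 < 3 < 4 on the vertex set. Then K (dimension 1) consists of the simplices:

  0-simplices (5): [0], [1], [2], [3], [4]
  1-simplices (6): [0,1], [0,2], [0,3], [0,4], [1,3], [2,4]

so the chain groups are C_0 ≅ Z^5, C_1 ≅ Z^6.

The boundary map ∂_1: C_1 → C_0 maps an edge to its endpoints' difference, ∂[p,q] = q − p. For instance
  ∂[0,1] = [1] − [0].
The resulting 5×6 matrix has rank 4, and its Smith normal form has invariant factors (1,1,1,1).

Now H_k = ker ∂_k / im ∂_{k+1}, so:

  H_1: rank ker ∂_1 − rank ∂_2 = (6 − 4) − 0 = 2, and there is no ∂_2, so H_1 = Z^2.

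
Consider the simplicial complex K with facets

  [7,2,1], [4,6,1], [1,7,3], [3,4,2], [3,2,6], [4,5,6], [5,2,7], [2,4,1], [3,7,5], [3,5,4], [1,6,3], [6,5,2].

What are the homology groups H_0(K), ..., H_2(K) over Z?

Order the vertices as 1 < 2 < 3 < 4 < 5 < 6 < 7. Listing each simplex with vertices in this order, K has dimension 2 with simplices:

  0-simplices (7): [1], [2], [3], [4], [5], [6], [7]
  1-simplices (18): [1,2], [1,3], [1,4], [1,6], [1,7], [2,3], [2,4], [2,5], [2,6], [2,7], [3,4], [3,5], [3,6], [3,7], [4,5], [4,6], [5,6], [5,7]
  2-simplices (12): [1,2,4], [1,2,7], [1,3,6], [1,3,7], [1,4,6], [2,3,4], [2,3,6], [2,5,6], [2,5,7], [3,4,5], [3,5,7], [4,5,6]

Hence C_0 ≅ Z^7, C_1 ≅ Z^18, C_2 ≅ Z^12.

∂_1: C_1 → C_0 is given by ∂[p,q] = [q] − [p].
The 7×18 boundary matrix has rank 6 and Smith normal form diag(1,1,1,1,1,1).

The boundary map ∂_2: C_2 → C_1 acts by ∂[p,q,r] = [q,r] − [p,r] + [p,q]. For instance
  ∂[4,5,6] = [5,6] − [4,6] + [4,5],
  ∂[1,4,6] = [4,6] − [1,6] + [1,4].
The resulting 18×12 matrix has rank 12, and its Smith normal form has invariant factors (1,1,1,1,1,1,1,1,1,1,1,2).

Reading off H_k = ker ∂_k / im ∂_{k+1}:

  H_0: rank C_0 − rank ∂_1 = 7 − 6 = 1, and the invariant factors of ∂_1 are all 1, so H_0 = Z.
  H_1: rank ker ∂_1 − rank ∂_2 = (18 − 6) − 12 = 0, and ∂_2 has invariant factor 2 > 1, so H_1 = Z/2Z.
  H_2: rank ker ∂_2 − rank ∂_3 = (12 − 12) − 0 = 0, and there is no ∂_3, so H_2 = 0.

(K is a triangulation of the real projective plane RP^2.)

H_0 ≅ Z,  H_1 ≅ Z/2Z,  H_2 = 0.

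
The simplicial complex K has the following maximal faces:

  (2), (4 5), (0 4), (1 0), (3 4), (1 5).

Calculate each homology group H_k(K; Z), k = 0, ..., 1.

We work with the vertex ordering 0 < 1 < 2 < 3 < 4 < 5. The simplices of K, each written with vertices in increasing order, are:

  0-simplices (6): [0], [1], [2], [3], [4], [5]
  1-simplices (5): [0,1], [0,4], [1,5], [3,4], [4,5]

giving chain groups C_0 ≅ Z^6, C_1 ≅ Z^5.

∂_1: C_1 → C_0 is given by ∂[p,q] = [q] − [p].
This gives a 6×5 integer matrix of rank 4; reducing to Smith normal form yields diagonal entries (1,1,1,1).

Computing H_k = (kernel of ∂_k) / (image of ∂_{k+1}):

  H_0: rank C_0 − rank ∂_1 = 6 − 4 = 2, and the invariant factors of ∂_1 are all 1, so H_0 = Z^2.
  H_1: rank ker ∂_1 − rank ∂_2 = (5 − 4) − 0 = 1, and there is no ∂_2, so H_1 = Z.

H_0 = Z^2,  H_1 = Z.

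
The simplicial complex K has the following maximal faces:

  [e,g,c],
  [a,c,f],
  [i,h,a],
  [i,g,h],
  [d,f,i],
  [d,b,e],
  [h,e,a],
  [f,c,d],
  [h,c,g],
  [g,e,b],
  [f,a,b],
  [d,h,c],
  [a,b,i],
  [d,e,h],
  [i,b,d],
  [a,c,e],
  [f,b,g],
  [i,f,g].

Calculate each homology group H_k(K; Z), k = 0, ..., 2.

H_0 ≅ Z,  H_1 ≅ Z ⊕ Z/2,  H_2 = 0.

Take the total order a < b < c < d < e < f < g < h < i on the vertex set. Then K (dimension 2) consists of the simplices:

  0-simplices (9): a, b, c, d, e, f, g, h, i
  1-simplices (27): ab, ac, ae, af, ah, ai, bd, be, bf, bg, bi, cd, ce, cf, cg, ch, de, df, dh, di, eg, eh, fg, fi, gh, gi, hi
  2-simplices (18): abf, abi, ace, acf, aeh, ahi, bde, bdi, beg, bfg, cdf, cdh, ceg, cgh, deh, dfi, fgi, ghi

giving chain groups C_0 ≅ Z^9, C_1 ≅ Z^27, C_2 ≅ Z^18.

The boundary map ∂_1: C_1 → C_0 sends each edge [p,q] (with p < q) to q − p. For instance
  ∂de = e − d.
The resulting 9×27 matrix has rank 8, and its Smith normal form has invariant factors (1,1,1,1,1,1,1,1).

Boundary ∂_2: C_2 → C_1 acts by ∂[p,q,r] = [q,r] − [p,r] + [p,q]. For instance
  ∂ceg = eg − cg + ce,
  ∂acf = cf − af + ac.
The resulting 27×18 matrix has rank 18, and its Smith normal form has invariant factors (1,1,1,1,1,1,1,1,1,1,1,1,1,1,1,1,1,2).

Now H_k = ker ∂_k / im ∂_{k+1}, so:

  H_0: rank C_0 − rank ∂_1 = 9 − 8 = 1, and the invariant factors of ∂_1 are all 1, so H_0 ≅ Z.
  H_1: rank ker ∂_1 − rank ∂_2 = (27 − 8) − 18 = 1, and ∂_2 has invariant factor 2 > 1, so H_1 ≅ Z ⊕ Z/2.
  H_2: rank ker ∂_2 − rank ∂_3 = (18 − 18) − 0 = 0, and there is no ∂_3, so H_2 ≅ 0.

(K is a triangulation of the Klein bottle.)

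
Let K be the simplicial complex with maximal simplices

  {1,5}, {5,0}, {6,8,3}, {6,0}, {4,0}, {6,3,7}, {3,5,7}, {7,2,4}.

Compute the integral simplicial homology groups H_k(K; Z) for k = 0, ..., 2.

H_0 ≅ Z,  H_1 ≅ Z^2,  H_2 = 0.

Fix the vertex order 0 < 1 < 2 < 3 < 4 < 5 < 6 < 7 < 8 and write every simplex with vertices in increasing order. Then dim K = 2 and the simplices of K are:

  0-simplices (9): [0], [1], [2], [3], [4], [5], [6], [7], [8]
  1-simplices (14): [0,4], [0,5], [0,6], [1,5], [2,4], [2,7], [3,5], [3,6], [3,7], [3,8], [4,7], [5,7], [6,7], [6,8]
  2-simplices (4): [2,4,7], [3,5,7], [3,6,7], [3,6,8]

so the chain groups are C_0 ≅ Z^9, C_1 ≅ Z^14, C_2 ≅ Z^4.

∂_1: C_1 → C_0 sends each edge [p,q] (with p < q) to q − p.
This gives a 9×14 integer matrix of rank 8; reducing to Smith normal form yields diagonal entries (1,1,1,1,1,1,1,1).

Boundary ∂_2: C_2 → C_1 acts by ∂[p,q,r] = [q,r] − [p,r] + [p,q]. For instance
  ∂[3,5,7] = [5,7] − [3,7] + [3,5],
  ∂[3,6,7] = [6,7] − [3,7] + [3,6].
As a 14×4 matrix over Z this has rank 4, with invariant factors (1,1,1,1).

Reading off H_k = ker ∂_k / im ∂_{k+1}:

  H_0: rank C_0 − rank ∂_1 = 9 − 8 = 1, and the invariant factors of ∂_1 are all 1, so H_0 = Z.
  H_1: rank ker ∂_1 − rank ∂_2 = (14 − 8) − 4 = 2, and the invariant factors of ∂_2 are all 1, so H_1 = Z^2.
  H_2: rank ker ∂_2 − rank ∂_3 = (4 − 4) − 0 = 0, and there is no ∂_3, so H_2 = 0.

As a check, the Euler characteristic is 9 − 14 + 4 = -1, which agrees with 1 − 2 + 0 = -1.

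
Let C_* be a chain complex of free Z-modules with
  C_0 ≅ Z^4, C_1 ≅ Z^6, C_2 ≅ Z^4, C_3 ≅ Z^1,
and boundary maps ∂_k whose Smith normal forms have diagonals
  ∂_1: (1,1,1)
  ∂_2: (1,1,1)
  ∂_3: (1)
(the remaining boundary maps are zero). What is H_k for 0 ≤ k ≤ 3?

H_0: b_0 = 4 − 0 − 3 = 1; torsion from ∂_1 factors > 1: none. So H_0 = Z.
H_1: b_1 = 6 − 3 − 3 = 0; torsion from ∂_2 factors > 1: none. So H_1 = 0.
H_2: b_2 = 4 − 3 − 1 = 0; torsion from ∂_3 factors > 1: none. So H_2 = 0.
H_3: b_3 = 1 − 1 − 0 = 0; torsion from ∂_4 factors > 1: none. So H_3 = 0.

H_0 = Z,  H_1 = 0,  H_2 = 0,  H_3 = 0.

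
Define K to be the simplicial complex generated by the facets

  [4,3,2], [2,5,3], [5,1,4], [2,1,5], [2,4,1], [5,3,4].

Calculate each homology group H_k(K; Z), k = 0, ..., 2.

Fix the vertex order 1 < 2 < 3 < 4 < 5 and write every simplex with vertices in increasing order. Then dim K = 2 and the simplices of K are:

  0-simplices (5): [1], [2], [3], [4], [5]
  1-simplices (9): [1,2], [1,4], [1,5], [2,3], [2,4], [2,5], [3,4], [3,5], [4,5]
  2-simplices (6): [1,2,4], [1,2,5], [1,4,5], [2,3,4], [2,3,5], [3,4,5]

so the chain groups are C_0 ≅ Z^5, C_1 ≅ Z^9, C_2 ≅ Z^6.

∂_1: C_1 → C_0 sends each edge [p,q] (with p < q) to q − p. For instance
  ∂[2,5] = [5] − [2].
The resulting 5×9 matrix has rank 4, and its Smith normal form has invariant factors (1,1,1,1).

The boundary map ∂_2: C_2 → C_1 maps a triangle to the signed sum of its edges. For instance
  ∂[1,2,5] = [2,5] − [1,5] + [1,2],
  ∂[3,4,5] = [4,5] − [3,5] + [3,4].
The 9×6 boundary matrix has rank 5 and Smith normal form diag(1,1,1,1,1).

Now H_k = ker ∂_k / im ∂_{k+1}, so:

  H_0: rank C_0 − rank ∂_1 = 5 − 4 = 1, and the invariant factors of ∂_1 are all 1, so H_0 = Z.
  H_1: rank ker ∂_1 − rank ∂_2 = (9 − 4) − 5 = 0, and the invariant factors of ∂_2 are all 1, so H_1 = 0.
  H_2: rank ker ∂_2 − rank ∂_3 = (6 − 5) − 0 = 1, and there is no ∂_3, so H_2 = Z.

As a check, the Euler characteristic is 5 − 9 + 6 = 2, which agrees with 1 − 0 + 1 = 2.

H_0 ≅ Z,  H_1 = 0,  H_2 ≅ Z.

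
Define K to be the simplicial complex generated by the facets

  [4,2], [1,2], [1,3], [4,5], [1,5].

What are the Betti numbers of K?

Take the total order 1 < 2 < 3 < 4 < 5 on the vertex set. Then K (dimension 1) consists of the simplices:

  0-simplices (5): [1], [2], [3], [4], [5]
  1-simplices (5): [1,2], [1,3], [1,5], [2,4], [4,5]

giving chain groups C_0 ≅ Z^5, C_1 ≅ Z^5.

Boundary ∂_1: C_1 → C_0 is given by ∂[p,q] = [q] − [p]. For instance
  ∂[1,5] = [5] − [1].
The resulting 5×5 matrix has rank 4, and its Smith normal form has invariant factors (1,1,1,1).

Now H_k = ker ∂_k / im ∂_{k+1}, so:

  H_0: rank C_0 − rank ∂_1 = 5 − 4 = 1, and the invariant factors of ∂_1 are all 1, so H_0 = Z.
  H_1: rank ker ∂_1 − rank ∂_2 = (5 − 4) − 0 = 1, and there is no ∂_2, so H_1 = Z.

As a check, the Euler characteristic is 5 − 5 = 0, which agrees with 1 − 1 = 0.

Hence the Betti numbers are b_0 = 1, b_1 = 1.

b_0 = 1, b_1 = 1.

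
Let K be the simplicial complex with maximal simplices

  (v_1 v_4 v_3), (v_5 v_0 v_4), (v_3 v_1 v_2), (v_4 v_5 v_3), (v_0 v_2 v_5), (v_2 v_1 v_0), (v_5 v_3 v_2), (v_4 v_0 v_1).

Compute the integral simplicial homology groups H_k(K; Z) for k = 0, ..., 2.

H_0 ≅ Z,  H_1 = 0,  H_2 ≅ Z.

We work with the vertex ordering v_0 < v_1 < v_2 < v_3 < v_4 < v_5. The simplices of K, each written with vertices in increasing order, are:

  0-simplices (6): [v_0], [v_1], [v_2], [v_3], [v_4], [v_5]
  1-simplices (12): [v_0,v_1], [v_0,v_2], [v_0,v_4], [v_0,v_5], [v_1,v_2], [v_1,v_3], [v_1,v_4], [v_2,v_3], [v_2,v_5], [v_3,v_4], [v_3,v_5], [v_4,v_5]
  2-simplices (8): [v_0,v_1,v_2], [v_0,v_1,v_4], [v_0,v_2,v_5], [v_0,v_4,v_5], [v_1,v_2,v_3], [v_1,v_3,v_4], [v_2,v_3,v_5], [v_3,v_4,v_5]

so the chain groups are C_0 ≅ Z^6, C_1 ≅ Z^12, C_2 ≅ Z^8.

Boundary ∂_1: C_1 → C_0 sends each edge [p,q] (with p < q) to q − p. For instance
  ∂[v_0,v_4] = [v_4] − [v_0].
The resulting 6×12 matrix has rank 5, and its Smith normal form has invariant factors (1,1,1,1,1).

The boundary map ∂_2: C_2 → C_1 sends each 2-simplex [p,q,r] to [q,r] − [p,r] + [p,q]. For instance
  ∂[v_1,v_2,v_3] = [v_2,v_3] − [v_1,v_3] + [v_1,v_2],
  ∂[v_2,v_3,v_5] = [v_3,v_5] − [v_2,v_5] + [v_2,v_3].
The resulting 12×8 matrix has rank 7, and its Smith normal form has invariant factors (1,1,1,1,1,1,1).

From H_k ≅ ker(∂_k) / im(∂_{k+1}) we obtain:

  H_0: rank C_0 − rank ∂_1 = 6 − 5 = 1, and the invariant factors of ∂_1 are all 1, so H_0 = Z.
  H_1: rank ker ∂_1 − rank ∂_2 = (12 − 5) − 7 = 0, and the invariant factors of ∂_2 are all 1, so H_1 = 0.
  H_2: rank ker ∂_2 − rank ∂_3 = (8 − 7) − 0 = 1, and there is no ∂_3, so H_2 = Z.

As a check, the Euler characteristic is 6 − 12 + 8 = 2, which agrees with 1 − 0 + 1 = 2.
(K is a triangulation of the 2-sphere S^2.)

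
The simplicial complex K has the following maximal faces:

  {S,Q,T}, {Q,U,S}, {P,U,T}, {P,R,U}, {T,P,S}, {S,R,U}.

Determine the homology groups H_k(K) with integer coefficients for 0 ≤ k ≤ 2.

Take the total order P < Q < R < S < T < U on the vertex set. Then K (dimension 2) consists of the simplices:

  0-simplices (6): P, Q, R, S, T, U
  1-simplices (12): PR, PS, PT, PU, QS, QT, QU, RS, RU, ST, SU, TU
  2-simplices (6): PRU, PST, PTU, QST, QSU, RSU

so the chain groups are C_0 ≅ Z^6, C_1 ≅ Z^12, C_2 ≅ Z^6.

Boundary ∂_1: C_1 → C_0 maps an edge to its endpoints' difference, ∂[p,q] = q − p. For instance
  ∂PS = S − P.
The resulting 6×12 matrix has rank 5, and its Smith normal form has invariant factors (1,1,1,1,1).

∂_2: C_2 → C_1 maps a triangle to the signed sum of its edges. For instance
  ∂PST = ST − PT + PS,
  ∂RSU = SU − RU + RS.
As a 12×6 matrix over Z this has rank 6, with invariant factors (1,1,1,1,1,1).

Computing H_k = (kernel of ∂_k) / (image of ∂_{k+1}):

  H_0: rank C_0 − rank ∂_1 = 6 − 5 = 1, and the invariant factors of ∂_1 are all 1, so H_0 = Z.
  H_1: rank ker ∂_1 − rank ∂_2 = (12 − 5) − 6 = 1, and the invariant factors of ∂_2 are all 1, so H_1 = Z.
  H_2: rank ker ∂_2 − rank ∂_3 = (6 − 6) − 0 = 0, and there is no ∂_3, so H_2 = 0.

(K is a triangulation of the cylinder S^1 x I.)

H_0 = Z,  H_1 = Z,  H_2 = 0.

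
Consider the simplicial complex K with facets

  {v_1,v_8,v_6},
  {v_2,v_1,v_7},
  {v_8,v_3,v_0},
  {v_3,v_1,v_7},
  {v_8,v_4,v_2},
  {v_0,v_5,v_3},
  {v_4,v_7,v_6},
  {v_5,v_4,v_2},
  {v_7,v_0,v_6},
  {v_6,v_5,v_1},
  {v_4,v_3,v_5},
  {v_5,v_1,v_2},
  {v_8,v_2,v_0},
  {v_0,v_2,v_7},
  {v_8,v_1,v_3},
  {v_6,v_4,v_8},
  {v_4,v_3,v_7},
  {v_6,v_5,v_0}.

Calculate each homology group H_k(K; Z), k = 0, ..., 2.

H_0 = Z,  H_1 = Z^2,  H_2 = Z.

K has 9 vertices, 27 edges, 18 triangles.
rank ∂_0 = 0, rank ∂_1 = 8 ⇒ b_0 = 9 − 0 − 8 = 1; all invariant factors of ∂_1 are 1 so no torsion. So H_0 = Z.
rank ∂_1 = 8, rank ∂_2 = 17 ⇒ b_1 = 27 − 8 − 17 = 2; all invariant factors of ∂_2 are 1 so no torsion. So H_1 = Z^2.
rank ∂_2 = 17, rank ∂_3 = 0 ⇒ b_2 = 18 − 17 − 0 = 1. So H_2 = Z.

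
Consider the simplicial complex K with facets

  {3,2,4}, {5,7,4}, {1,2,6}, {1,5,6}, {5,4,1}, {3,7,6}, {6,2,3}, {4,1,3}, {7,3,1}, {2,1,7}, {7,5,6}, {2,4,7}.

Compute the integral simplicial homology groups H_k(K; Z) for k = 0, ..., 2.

Take the total order 1 < 2 < 3 < 4 < 5 < 6 < 7 on the vertex set. Then K (dimension 2) consists of the simplices:

  0-simplices (7): [1], [2], [3], [4], [5], [6], [7]
  1-simplices (18): [1,2], [1,3], [1,4], [1,5], [1,6], [1,7], [2,3], [2,4], [2,6], [2,7], [3,4], [3,6], [3,7], [4,5], [4,7], [5,6], [5,7], [6,7]
  2-simplices (12): [1,2,6], [1,2,7], [1,3,4], [1,3,7], [1,4,5], [1,5,6], [2,3,4], [2,3,6], [2,4,7], [3,6,7], [4,5,7], [5,6,7]

giving chain groups C_0 ≅ Z^7, C_1 ≅ Z^18, C_2 ≅ Z^12.

The boundary map ∂_1: C_1 → C_0 sends each edge [p,q] (with p < q) to q − p.
This gives a 7×18 integer matrix of rank 6; reducing to Smith normal form yields diagonal entries (1,1,1,1,1,1).

The boundary map ∂_2: C_2 → C_1 maps a triangle to the signed sum of its edges. For instance
  ∂[4,5,7] = [5,7] − [4,7] + [4,5],
  ∂[1,3,7] = [3,7] − [1,7] + [1,3].
The resulting 18×12 matrix has rank 12, and its Smith normal form has invariant factors (1,1,1,1,1,1,1,1,1,1,1,2).

Reading off H_k = ker ∂_k / im ∂_{k+1}:

  H_0: rank C_0 − rank ∂_1 = 7 − 6 = 1, and the invariant factors of ∂_1 are all 1, so H_0 = Z.
  H_1: rank ker ∂_1 − rank ∂_2 = (18 − 6) − 12 = 0, and ∂_2 has invariant factor 2 > 1, so H_1 = Z/2.
  H_2: rank ker ∂_2 − rank ∂_3 = (12 − 12) − 0 = 0, and there is no ∂_3, so H_2 = 0.

As a check, the Euler characteristic is 7 − 18 + 12 = 1, which agrees with 1 − 0 + 0 = 1.

H_0 = Z,  H_1 = Z/2,  H_2 = 0.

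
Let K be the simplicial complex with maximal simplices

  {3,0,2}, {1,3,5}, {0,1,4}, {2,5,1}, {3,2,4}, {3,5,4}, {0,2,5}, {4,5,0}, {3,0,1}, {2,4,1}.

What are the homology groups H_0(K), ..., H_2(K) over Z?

K has 6 vertices, 15 edges, 10 triangles.
rank ∂_0 = 0, rank ∂_1 = 5 ⇒ b_0 = 6 − 0 − 5 = 1; all invariant factors of ∂_1 are 1 so no torsion. So H_0 = Z.
rank ∂_1 = 5, rank ∂_2 = 10 ⇒ b_1 = 15 − 5 − 10 = 0; ∂_2 has invariant factor(s) [2] giving torsion. So H_1 = Z/2.
rank ∂_2 = 10, rank ∂_3 = 0 ⇒ b_2 = 10 − 10 − 0 = 0. So H_2 = 0.

H_0 = Z,  H_1 = Z/2,  H_2 = 0.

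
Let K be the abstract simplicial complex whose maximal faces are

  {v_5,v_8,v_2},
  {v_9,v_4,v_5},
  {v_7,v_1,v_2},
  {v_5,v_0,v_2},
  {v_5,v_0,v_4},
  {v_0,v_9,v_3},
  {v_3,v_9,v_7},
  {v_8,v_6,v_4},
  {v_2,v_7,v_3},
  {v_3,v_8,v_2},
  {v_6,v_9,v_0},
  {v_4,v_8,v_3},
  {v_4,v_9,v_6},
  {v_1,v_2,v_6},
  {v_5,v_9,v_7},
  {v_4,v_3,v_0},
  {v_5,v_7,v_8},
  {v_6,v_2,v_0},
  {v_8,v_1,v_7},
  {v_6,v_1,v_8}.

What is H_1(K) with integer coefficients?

H_1 ≅ Z ⊕ Z/2.

Take the total order v_0 < v_1 < v_2 < v_3 < v_4 < v_5 < v_6 < v_7 < v_8 < v_9 on the vertex set. Then K (dimension 2) consists of the simplices:

  0-simplices (10): [v_0], [v_1], [v_2], [v_3], [v_4], [v_5], [v_6], [v_7], [v_8], [v_9]
  1-simplices (30): (30 of them)
  2-simplices (20): (20 of them)

giving chain groups C_0 ≅ Z^10, C_1 ≅ Z^30, C_2 ≅ Z^20.

The boundary map ∂_1: C_1 → C_0 sends each edge [p,q] (with p < q) to q − p.
The resulting 10×30 matrix has rank 9, and its Smith normal form has invariant factors (1,1,1,1,1,1,1,1,1).

∂_2: C_2 → C_1 sends each 2-simplex [p,q,r] to [q,r] − [p,r] + [p,q]. For instance
  ∂[v_0,v_6,v_9] = [v_6,v_9] − [v_0,v_9] + [v_0,v_6],
  ∂[v_5,v_7,v_9] = [v_7,v_9] − [v_5,v_9] + [v_5,v_7].
This gives a 30×20 integer matrix of rank 20; reducing to Smith normal form yields diagonal entries (1,1,1,1,1,1,1,1,1,1,1,1,1,1,1,1,1,1,1,2).

Now H_k = ker ∂_k / im ∂_{k+1}, so:

  H_1: rank ker ∂_1 − rank ∂_2 = (30 − 9) − 20 = 1, and ∂_2 has invariant factor 2 > 1, so H_1 = Z ⊕ Z/2.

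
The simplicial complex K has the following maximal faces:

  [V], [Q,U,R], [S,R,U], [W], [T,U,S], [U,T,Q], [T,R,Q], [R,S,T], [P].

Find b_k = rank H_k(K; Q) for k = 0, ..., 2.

Fix the vertex order P < Q < R < S < T < U < V < W and write every simplex with vertices in increasing order. Then dim K = 2 and the simplices of K are:

  0-simplices (8): P, Q, R, S, T, U, V, W
  1-simplices (9): QR, QT, QU, RS, RT, RU, ST, SU, TU
  2-simplices (6): QRT, QRU, QTU, RST, RSU, STU

so the chain groups are C_0 ≅ Z^8, C_1 ≅ Z^9, C_2 ≅ Z^6.

∂_1: C_1 → C_0 is given by ∂[p,q] = [q] − [p]. For instance
  ∂QT = T − Q.
The resulting 8×9 matrix has rank 4, and its Smith normal form has invariant factors (1,1,1,1).

∂_2: C_2 → C_1 maps a triangle to the signed sum of its edges. For instance
  ∂QRT = RT − QT + QR,
  ∂QTU = TU − QU + QT.
The 9×6 boundary matrix has rank 5 and Smith normal form diag(1,1,1,1,1).

Now H_k = ker ∂_k / im ∂_{k+1}, so:

  H_0: rank C_0 − rank ∂_1 = 8 − 4 = 4, and the invariant factors of ∂_1 are all 1, so H_0 ≅ Z^4.
  H_1: rank ker ∂_1 − rank ∂_2 = (9 − 4) − 5 = 0, and the invariant factors of ∂_2 are all 1, so H_1 ≅ 0.
  H_2: rank ker ∂_2 − rank ∂_3 = (6 − 5) − 0 = 1, and there is no ∂_3, so H_2 ≅ Z.

Hence the Betti numbers are b_0 = 4, b_1 = 0, b_2 = 1.

b_0 = 4, b_1 = 0, b_2 = 1.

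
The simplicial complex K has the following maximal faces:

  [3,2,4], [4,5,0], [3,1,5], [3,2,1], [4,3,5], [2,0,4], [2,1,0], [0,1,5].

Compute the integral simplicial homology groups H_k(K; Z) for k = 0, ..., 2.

Fix the vertex order 0 < 1 < 2 < 3 < 4 < 5 and write every simplex with vertices in increasing order. Then dim K = 2 and the simplices of K are:

  0-simplices (6): [0], [1], [2], [3], [4], [5]
  1-simplices (12): [0,1], [0,2], [0,4], [0,5], [1,2], [1,3], [1,5], [2,3], [2,4], [3,4], [3,5], [4,5]
  2-simplices (8): [0,1,2], [0,1,5], [0,2,4], [0,4,5], [1,2,3], [1,3,5], [2,3,4], [3,4,5]

giving chain groups C_0 ≅ Z^6, C_1 ≅ Z^12, C_2 ≅ Z^8.

Boundary ∂_1: C_1 → C_0 maps an edge to its endpoints' difference, ∂[p,q] = q − p.
This gives a 6×12 integer matrix of rank 5; reducing to Smith normal form yields diagonal entries (1,1,1,1,1).

∂_2: C_2 → C_1 maps a triangle to the signed sum of its edges. For instance
  ∂[1,2,3] = [2,3] − [1,3] + [1,2],
  ∂[0,1,2] = [1,2] − [0,2] + [0,1].
As a 12×8 matrix over Z this has rank 7, with invariant factors (1,1,1,1,1,1,1).

Computing H_k = (kernel of ∂_k) / (image of ∂_{k+1}):

  H_0: rank C_0 − rank ∂_1 = 6 − 5 = 1, and the invariant factors of ∂_1 are all 1, so H_0 ≅ Z.
  H_1: rank ker ∂_1 − rank ∂_2 = (12 − 5) − 7 = 0, and the invariant factors of ∂_2 are all 1, so H_1 ≅ 0.
  H_2: rank ker ∂_2 − rank ∂_3 = (8 − 7) − 0 = 1, and there is no ∂_3, so H_2 ≅ Z.

H_0 = Z,  H_1 = 0,  H_2 = Z.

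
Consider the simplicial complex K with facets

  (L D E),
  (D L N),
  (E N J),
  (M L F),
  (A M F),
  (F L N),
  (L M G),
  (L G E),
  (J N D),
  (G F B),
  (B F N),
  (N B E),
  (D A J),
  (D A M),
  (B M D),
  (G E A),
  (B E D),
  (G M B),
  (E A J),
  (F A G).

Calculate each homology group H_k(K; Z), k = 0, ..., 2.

Fix the vertex order A < B < D < E < F < G < J < L < M < N and write every simplex with vertices in increasing order. Then dim K = 2 and the simplices of K are:

  0-simplices (10): A, B, D, E, F, G, J, L, M, N
  1-simplices (30): AD, AE, AF, AG, AJ, AM, BD, BE, BF, BG, BM, BN, DE, DJ, DL, DM, DN, EG, EJ, EL, EN, FG, FL, FM, FN, GL, GM, JN, LM, LN
  2-simplices (20): ADJ, ADM, AEG, AEJ, AFG, AFM, BDE, BDM, BEN, BFG, BFN, BGM, DEL, DJN, DLN, EGL, EJN, FLM, FLN, GLM

so the chain groups are C_0 ≅ Z^10, C_1 ≅ Z^30, C_2 ≅ Z^20.

∂_1: C_1 → C_0 maps an edge to its endpoints' difference, ∂[p,q] = q − p.
This gives a 10×30 integer matrix of rank 9; reducing to Smith normal form yields diagonal entries (1,1,1,1,1,1,1,1,1).

∂_2: C_2 → C_1 maps a triangle to the signed sum of its edges. For instance
  ∂FLN = LN − FN + FL,
  ∂BFG = FG − BG + BF.
The 30×20 boundary matrix has rank 20 and Smith normal form diag(1,1,1,1,1,1,1,1,1,1,1,1,1,1,1,1,1,1,1,2).

Reading off H_k = ker ∂_k / im ∂_{k+1}:

  H_0: rank C_0 − rank ∂_1 = 10 − 9 = 1, and the invariant factors of ∂_1 are all 1, so H_0 = Z.
  H_1: rank ker ∂_1 − rank ∂_2 = (30 − 9) − 20 = 1, and ∂_2 has invariant factor 2 > 1, so H_1 = Z × Z/2.
  H_2: rank ker ∂_2 − rank ∂_3 = (20 − 20) − 0 = 0, and there is no ∂_3, so H_2 = 0.

H_0 ≅ Z,  H_1 ≅ Z × Z/2,  H_2 = 0.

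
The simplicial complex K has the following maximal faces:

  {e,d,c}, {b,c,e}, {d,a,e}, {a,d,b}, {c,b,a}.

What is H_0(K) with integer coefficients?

Order the vertices as a < b < c < d < e. Listing each simplex with vertices in this order, K has dimension 2 with simplices:

  0-simplices (5): a, b, c, d, e
  1-simplices (10): ab, ac, ad, ae, bc, bd, be, cd, ce, de
  2-simplices (5): abc, abd, ade, bce, cde

giving chain groups C_0 ≅ Z^5, C_1 ≅ Z^10, C_2 ≅ Z^5.

Boundary ∂_1: C_1 → C_0 maps an edge to its endpoints' difference, ∂[p,q] = q − p. For instance
  ∂ac = c − a.
The resulting 5×10 matrix has rank 4, and its Smith normal form has invariant factors (1,1,1,1).

Boundary ∂_2: C_2 → C_1 acts by ∂[p,q,r] = [q,r] − [p,r] + [p,q]. For instance
  ∂cde = de − ce + cd,
  ∂ade = de − ae + ad.
The resulting 10×5 matrix has rank 5, and its Smith normal form has invariant factors (1,1,1,1,1).

From H_k ≅ ker(∂_k) / im(∂_{k+1}) we obtain:

  H_0: rank C_0 − rank ∂_1 = 5 − 4 = 1, and the invariant factors of ∂_1 are all 1, so H_0 = Z.

(K is a triangulation of the Möbius band.)

H_0 ≅ Z.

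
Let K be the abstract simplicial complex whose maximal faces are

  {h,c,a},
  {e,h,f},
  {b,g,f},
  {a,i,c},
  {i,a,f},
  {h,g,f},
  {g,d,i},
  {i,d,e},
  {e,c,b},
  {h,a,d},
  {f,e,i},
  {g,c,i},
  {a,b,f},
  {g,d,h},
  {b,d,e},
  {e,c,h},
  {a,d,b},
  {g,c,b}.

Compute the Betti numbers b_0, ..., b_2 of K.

b_0 = 1, b_1 = 2, b_2 = 1.

Order the vertices as a < b < c < d < e < f < g < h < i. Listing each simplex with vertices in this order, K has dimension 2 with simplices:

  0-simplices (9): a, b, c, d, e, f, g, h, i
  1-simplices (27): ab, ac, ad, af, ah, ai, bc, bd, be, bf, bg, ce, cg, ch, ci, de, dg, dh, di, ef, eh, ei, fg, fh, fi, gh, gi
  2-simplices (18): abd, abf, ach, aci, adh, afi, bce, bcg, bde, bfg, ceh, cgi, dei, dgh, dgi, efh, efi, fgh

so the chain groups are C_0 ≅ Z^9, C_1 ≅ Z^27, C_2 ≅ Z^18.

The boundary map ∂_1: C_1 → C_0 maps an edge to its endpoints' difference, ∂[p,q] = q − p. For instance
  ∂bf = f − b.
The 9×27 boundary matrix has rank 8 and Smith normal form diag(1,1,1,1,1,1,1,1).

The boundary map ∂_2: C_2 → C_1 sends each 2-simplex [p,q,r] to [q,r] − [p,r] + [p,q]. For instance
  ∂bce = ce − be + bc,
  ∂abd = bd − ad + ab.
The resulting 27×18 matrix has rank 17, and its Smith normal form has invariant factors (1,1,1,1,1,1,1,1,1,1,1,1,1,1,1,1,1).

Now H_k = ker ∂_k / im ∂_{k+1}, so:

  H_0: rank C_0 − rank ∂_1 = 9 − 8 = 1, and the invariant factors of ∂_1 are all 1, so H_0 = Z.
  H_1: rank ker ∂_1 − rank ∂_2 = (27 − 8) − 17 = 2, and the invariant factors of ∂_2 are all 1, so H_1 = Z^2.
  H_2: rank ker ∂_2 − rank ∂_3 = (18 − 17) − 0 = 1, and there is no ∂_3, so H_2 = Z.

As a check, the Euler characteristic is 9 − 27 + 18 = 0, which agrees with 1 − 2 + 1 = 0.
(K is a triangulation of the torus T^2.)

Hence the Betti numbers are b_0 = 1, b_1 = 2, b_2 = 1.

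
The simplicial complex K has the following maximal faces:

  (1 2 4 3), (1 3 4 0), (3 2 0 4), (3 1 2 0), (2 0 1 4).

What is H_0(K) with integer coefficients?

H_0 = Z.

Take the total order 0 < 1 < 2 < 3 < 4 on the vertex set. Then K (dimension 3) consists of the simplices:

  0-simplices (5): [0], [1], [2], [3], [4]
  1-simplices (10): [0,1], [0,2], [0,3], [0,4], [1,2], [1,3], [1,4], [2,3], [2,4], [3,4]
  2-simplices (10): [0,1,2], [0,1,3], [0,1,4], [0,2,3], [0,2,4], [0,3,4], [1,2,3], [1,2,4], [1,3,4], [2,3,4]
  3-simplices (5): [0,1,2,3], [0,1,2,4], [0,1,3,4], [0,2,3,4], [1,2,3,4]

so the chain groups are C_0 ≅ Z^5, C_1 ≅ Z^10, C_2 ≅ Z^10, C_3 ≅ Z^5.

Boundary ∂_1: C_1 → C_0 maps an edge to its endpoints' difference, ∂[p,q] = q − p.
The resulting 5×10 matrix has rank 4, and its Smith normal form has invariant factors (1,1,1,1).

Boundary ∂_2: C_2 → C_1 maps a triangle to the signed sum of its edges. For instance
  ∂[0,3,4] = [3,4] − [0,4] + [0,3],
  ∂[0,2,4] = [2,4] − [0,4] + [0,2].
This gives a 10×10 integer matrix of rank 6; reducing to Smith normal form yields diagonal entries (1,1,1,1,1,1).

The boundary map ∂_3: C_3 → C_2 sends each 3-simplex σ to the alternating sum Σ_i (−1)^i (σ with its i-th vertex removed). For instance
  ∂[0,2,3,4] = [2,3,4] − [0,3,4] + [0,2,4] − [0,2,3],
  ∂[0,1,3,4] = [1,3,4] − [0,3,4] + [0,1,4] − [0,1,3].
As a 10×5 matrix over Z this has rank 4, with invariant factors (1,1,1,1).

Now H_k = ker ∂_k / im ∂_{k+1}, so:

  H_0: rank C_0 − rank ∂_1 = 5 − 4 = 1, and the invariant factors of ∂_1 are all 1, so H_0 ≅ Z.

(K is a triangulation of the 3-sphere S^3.)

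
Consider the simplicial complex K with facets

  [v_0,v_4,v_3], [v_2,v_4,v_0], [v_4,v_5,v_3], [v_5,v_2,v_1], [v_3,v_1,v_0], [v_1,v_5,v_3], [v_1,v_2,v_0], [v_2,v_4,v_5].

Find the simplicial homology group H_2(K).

H_2 ≅ Z.

Take the total order v_0 < v_1 < v_2 < v_3 < v_4 < v_5 on the vertex set. Then K (dimension 2) consists of the simplices:

  0-simplices (6): [v_0], [v_1], [v_2], [v_3], [v_4], [v_5]
  1-simplices (12): [v_0,v_1], [v_0,v_2], [v_0,v_3], [v_0,v_4], [v_1,v_2], [v_1,v_3], [v_1,v_5], [v_2,v_4], [v_2,v_5], [v_3,v_4], [v_3,v_5], [v_4,v_5]
  2-simplices (8): [v_0,v_1,v_2], [v_0,v_1,v_3], [v_0,v_2,v_4], [v_0,v_3,v_4], [v_1,v_2,v_5], [v_1,v_3,v_5], [v_2,v_4,v_5], [v_3,v_4,v_5]

giving chain groups C_0 ≅ Z^6, C_1 ≅ Z^12, C_2 ≅ Z^8.

The boundary map ∂_1: C_1 → C_0 sends each edge [p,q] (with p < q) to q − p. For instance
  ∂[v_3,v_5] = [v_5] − [v_3].
The resulting 6×12 matrix has rank 5, and its Smith normal form has invariant factors (1,1,1,1,1).

∂_2: C_2 → C_1 maps a triangle to the signed sum of its edges. For instance
  ∂[v_0,v_3,v_4] = [v_3,v_4] − [v_0,v_4] + [v_0,v_3],
  ∂[v_3,v_4,v_5] = [v_4,v_5] − [v_3,v_5] + [v_3,v_4].
The resulting 12×8 matrix has rank 7, and its Smith normal form has invariant factors (1,1,1,1,1,1,1).

Computing H_k = (kernel of ∂_k) / (image of ∂_{k+1}):

  H_2: rank ker ∂_2 − rank ∂_3 = (8 − 7) − 0 = 1, and there is no ∂_3, so H_2 = Z.

(K is a triangulation of the 2-sphere S^2.)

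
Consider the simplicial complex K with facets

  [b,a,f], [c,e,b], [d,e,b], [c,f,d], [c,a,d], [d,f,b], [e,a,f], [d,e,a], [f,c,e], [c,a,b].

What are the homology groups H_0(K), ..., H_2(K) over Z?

We work with the vertex ordering a < b < c < d < e < f. The simplices of K, each written with vertices in increasing order, are:

  0-simplices (6): a, b, c, d, e, f
  1-simplices (15): ab, ac, ad, ae, af, bc, bd, be, bf, cd, ce, cf, de, df, ef
  2-simplices (10): abc, abf, acd, ade, aef, bce, bde, bdf, cdf, cef

giving chain groups C_0 ≅ Z^6, C_1 ≅ Z^15, C_2 ≅ Z^10.

Boundary ∂_1: C_1 → C_0 is given by ∂[p,q] = [q] − [p].
This gives a 6×15 integer matrix of rank 5; reducing to Smith normal form yields diagonal entries (1,1,1,1,1).

Boundary ∂_2: C_2 → C_1 acts by ∂[p,q,r] = [q,r] − [p,r] + [p,q]. For instance
  ∂bdf = df − bf + bd,
  ∂acd = cd − ad + ac.
As a 15×10 matrix over Z this has rank 10, with invariant factors (1,1,1,1,1,1,1,1,1,2).

From H_k ≅ ker(∂_k) / im(∂_{k+1}) we obtain:

  H_0: rank C_0 − rank ∂_1 = 6 − 5 = 1, and the invariant factors of ∂_1 are all 1, so H_0 ≅ Z.
  H_1: rank ker ∂_1 − rank ∂_2 = (15 − 5) − 10 = 0, and ∂_2 has invariant factor 2 > 1, so H_1 ≅ Z/2Z.
  H_2: rank ker ∂_2 − rank ∂_3 = (10 − 10) − 0 = 0, and there is no ∂_3, so H_2 ≅ 0.

H_0 = Z,  H_1 = Z/2Z,  H_2 = 0.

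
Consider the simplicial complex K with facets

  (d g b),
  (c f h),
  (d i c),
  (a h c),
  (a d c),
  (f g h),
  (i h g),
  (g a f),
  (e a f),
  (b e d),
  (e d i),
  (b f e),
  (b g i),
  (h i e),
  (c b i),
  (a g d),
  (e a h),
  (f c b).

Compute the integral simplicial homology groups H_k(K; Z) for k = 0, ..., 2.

H_0 = Z,  H_1 = Z × Z/2,  H_2 = 0.

We work with the vertex ordering a < b < c < d < e < f < g < h < i. The simplices of K, each written with vertices in increasing order, are:

  0-simplices (9): a, b, c, d, e, f, g, h, i
  1-simplices (27): ac, ad, ae, af, ag, ah, bc, bd, be, bf, bg, bi, cd, cf, ch, ci, de, dg, di, ef, eh, ei, fg, fh, gh, gi, hi
  2-simplices (18): acd, ach, adg, aef, aeh, afg, bcf, bci, bde, bdg, bef, bgi, cdi, cfh, dei, ehi, fgh, ghi

giving chain groups C_0 ≅ Z^9, C_1 ≅ Z^27, C_2 ≅ Z^18.

∂_1: C_1 → C_0 is given by ∂[p,q] = [q] − [p]. For instance
  ∂bf = f − b.
This gives a 9×27 integer matrix of rank 8; reducing to Smith normal form yields diagonal entries (1,1,1,1,1,1,1,1).

Boundary ∂_2: C_2 → C_1 acts by ∂[p,q,r] = [q,r] − [p,r] + [p,q]. For instance
  ∂ach = ch − ah + ac,
  ∂cfh = fh − ch + cf.
This gives a 27×18 integer matrix of rank 18; reducing to Smith normal form yields diagonal entries (1,1,1,1,1,1,1,1,1,1,1,1,1,1,1,1,1,2).

Now H_k = ker ∂_k / im ∂_{k+1}, so:

  H_0: rank C_0 − rank ∂_1 = 9 − 8 = 1, and the invariant factors of ∂_1 are all 1, so H_0 = Z.
  H_1: rank ker ∂_1 − rank ∂_2 = (27 − 8) − 18 = 1, and ∂_2 has invariant factor 2 > 1, so H_1 = Z × Z/2.
  H_2: rank ker ∂_2 − rank ∂_3 = (18 − 18) − 0 = 0, and there is no ∂_3, so H_2 = 0.

(K is a triangulation of the Klein bottle.)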